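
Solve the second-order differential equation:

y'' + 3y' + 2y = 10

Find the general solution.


Characteristic roots of r² + 3r + 2 = 0 are -2, -1.
y_h = C₁e^(-2x) + C₂e^(-x).
Constant forcing; try y_p = A. Then 2A = 10 ⇒ A = 5.
General solution: y = C₁e^(-2x) + C₂e^(-x) + 5.


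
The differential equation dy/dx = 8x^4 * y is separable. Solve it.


Separate variables: dy/y = 8x^4 dx.
Integrate: ln|y| = (8/5)x^5 + C₀.
Exponentiate: y = Ce^((8/5)x^5).


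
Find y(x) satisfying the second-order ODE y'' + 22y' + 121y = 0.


Characteristic equation: r² + 22r + 121 = 0, i.e. (r + 11)² = 0.
Repeated root r = -11; include an x factor for the second linearly independent solution.
General solution: y = (C₁ + C₂x)e^(-11x).


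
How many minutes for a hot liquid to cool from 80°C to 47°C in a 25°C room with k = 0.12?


From T(t) = T_a + (T₀ - T_a)e^(-kt), set T(t) = 47:
(47 - 25) / (80 - 25) = e^(-0.12t), so t = -ln(0.400)/0.12 ≈ 7.6 minutes.


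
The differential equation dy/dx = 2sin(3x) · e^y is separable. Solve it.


Separate: e^(-y) dy = 2sin(3x) dx.
Integrate: -e^(-y) = -(2/3)cos(3x) + C₀.
Rearrange: e^(-y) = (2/3)cos(3x) + C.


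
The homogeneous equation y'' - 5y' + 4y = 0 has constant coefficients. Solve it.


Characteristic equation: r² - 5r + 4 = 0.
Factor: (r - 4)(r - 1) = 0 ⇒ r = 4, 1 (distinct real).
General solution: y = C₁e^(4x) + C₂e^(x).


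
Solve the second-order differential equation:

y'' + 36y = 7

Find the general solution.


Homogeneous part: r² + 36 = 0 ⇒ r = ±6i, so y_h = C₁cos(6x) + C₂sin(6x).
Try constant y_p = A; plug in: 36A = 7 ⇒ A = 7/36.
General solution: y = C₁cos(6x) + C₂sin(6x) + 7/36.


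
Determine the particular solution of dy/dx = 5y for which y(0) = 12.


General solution of y' = 5y is y = Ce^(5x).
Apply y(0) = 12: C = 12.
Particular solution: y = 12e^(5x).


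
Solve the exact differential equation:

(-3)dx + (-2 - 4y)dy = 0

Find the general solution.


Check exactness: ∂M/∂y = 0 and ∂N/∂x = 0; equal, so the equation is exact.
Integrate M with respect to x (treating y as constant): ∫M dx = -3x + h(y).
Differentiate w.r.t. y and set equal to N: the x-dependent terms already match, leaving h'(y) = -2 - 4y. Integrate: h(y) = -2y - 2y^2.
So F(x,y) = -2y - 2y^2 - 3x.
General solution: -2y - 2y^2 - 3x = C.


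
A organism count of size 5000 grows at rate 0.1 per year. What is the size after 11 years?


The ODE dP/dt = 0.1P has solution P(t) = P(0)e^(0.1t).
Substitute P(0) = 5000 and t = 11: P(11) = 5000 e^(1.10) ≈ 15021.


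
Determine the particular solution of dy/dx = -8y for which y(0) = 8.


General solution of y' = -8y is y = Ce^(-8x).
Apply y(0) = 8: C = 8.
Particular solution: y = 8e^(-8x).


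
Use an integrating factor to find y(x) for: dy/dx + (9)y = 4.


P(x) = 9, Q(x) = 4; integrating factor μ = e^(9x).
(μ y)' = 4e^(9x) ⇒ μ y = (4/9)e^(9x) + C.
Divide by μ: y = 4/9 + Ce^(-9x).


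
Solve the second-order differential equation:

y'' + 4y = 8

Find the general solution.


Homogeneous part: r² + 4 = 0 ⇒ r = ±2i, so y_h = C₁cos(2x) + C₂sin(2x).
Try constant y_p = A; plug in: 4A = 8 ⇒ A = 2.
General solution: y = C₁cos(2x) + C₂sin(2x) + 2.


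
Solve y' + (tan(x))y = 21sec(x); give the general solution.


P(x) = tan(x) ⇒ μ = e^(∫tan(x)dx) = sec(x).
(sec(x) y)' = 21sec²(x) ⇒ sec(x) y = 21tan(x) + C.
Multiply by cos(x): y = 21sin(x) + C·cos(x).


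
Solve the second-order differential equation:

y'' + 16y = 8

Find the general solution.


Homogeneous part: r² + 16 = 0 ⇒ r = ±4i, so y_h = C₁cos(4x) + C₂sin(4x).
Try constant y_p = A; plug in: 16A = 8 ⇒ A = 1/2.
General solution: y = C₁cos(4x) + C₂sin(4x) + 1/2.


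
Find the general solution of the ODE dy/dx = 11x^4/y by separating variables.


Separate variables: y dy = 11x^4 dx.
Integrate both sides: y²/2 = (11/5)x^5 + C₀.
Multiply by 2: y² = (22/5)x^5 + C.


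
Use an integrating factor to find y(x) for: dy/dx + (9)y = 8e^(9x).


P(x) = 9 ⇒ μ = e^(9x).
(μ y)' = 8e^(18x) ⇒ μ y = (8/18)e^(18x) + C.
Divide by μ: y = (4/9)e^(9x) + Ce^(-9x).


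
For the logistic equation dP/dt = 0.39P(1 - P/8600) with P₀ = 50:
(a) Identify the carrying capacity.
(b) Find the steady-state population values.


Logistic ODE dP/dt = 0.39P(1 - P/8600) has equilibria where dP/dt = 0, i.e. P = 0 or P = 8600.
The coefficient (1 - P/K) = 0 when P = K, identifying K = 8600 as the carrying capacity.
(a) K = 8600; (b) equilibria P = 0 and P = 8600.


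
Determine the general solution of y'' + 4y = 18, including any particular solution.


Homogeneous part: r² + 4 = 0 ⇒ r = ±2i, so y_h = C₁cos(2x) + C₂sin(2x).
Try constant y_p = A; plug in: 4A = 18 ⇒ A = 9/2.
General solution: y = C₁cos(2x) + C₂sin(2x) + 9/2.


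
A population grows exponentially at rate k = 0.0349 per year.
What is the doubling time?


Exponential growth: P(t) = P₀ e^(0.0349t). Set P(t)/P₀ = 2: e^(0.0349t) = 2.
Solve: t = ln(2)/0.0349 ≈ 19.86 years.


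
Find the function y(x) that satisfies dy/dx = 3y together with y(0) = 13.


General solution of y' = 3y is y = Ce^(3x).
Apply y(0) = 13: C = 13.
Particular solution: y = 13e^(3x).


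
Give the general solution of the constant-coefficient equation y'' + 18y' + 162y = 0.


Characteristic equation: r² + 18r + 162 = 0.
Discriminant is negative; roots r = -9 ± 9i (complex conjugate pair).
General solution uses e^(α x)(C₁ cos(β x) + C₂ sin(β x)): y = e^(-9x)(C₁cos(9x) + C₂sin(9x)).


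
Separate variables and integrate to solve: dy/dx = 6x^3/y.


Separate variables: y dy = 6x^3 dx.
Integrate both sides: y²/2 = (3/2)x^4 + C₀.
Multiply by 2: y² = 3x^4 + C.


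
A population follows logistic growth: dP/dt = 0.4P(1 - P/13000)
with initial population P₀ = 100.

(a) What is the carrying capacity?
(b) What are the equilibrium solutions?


Logistic ODE dP/dt = 0.4P(1 - P/13000) has equilibria where dP/dt = 0, i.e. P = 0 or P = 13000.
The coefficient (1 - P/K) = 0 when P = K, identifying K = 13000 as the carrying capacity.
(a) K = 13000; (b) equilibria P = 0 and P = 13000.


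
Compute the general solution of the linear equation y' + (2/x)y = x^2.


P(x) = 2/x ⇒ μ = x^2.
(x^2 y)' = x^4 ⇒ x^2 y = x^5/(5) + C.
Solve for y: y = (1/5)x^3 + C/x^2.


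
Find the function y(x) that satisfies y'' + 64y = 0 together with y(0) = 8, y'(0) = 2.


Characteristic roots of r² + 64 = 0 are ±8i, so y = C₁cos(8x) + C₂sin(8x).
Apply y(0) = 8: C₁ = 8. Differentiate and apply y'(0) = 2: 8·C₂ = 2, so C₂ = 1/4.
Particular solution: y = 8cos(8x) + (1/4)sin(8x).


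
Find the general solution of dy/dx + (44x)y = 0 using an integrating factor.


P(x) = 44x ⇒ μ = e^(22x²).
Q(x) = 0 so μ y is constant: y = Ce^(-22x²).


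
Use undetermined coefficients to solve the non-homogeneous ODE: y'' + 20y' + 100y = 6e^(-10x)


Characteristic polynomial (r + 10)² = 0; repeated root r = -10.
y_h = (C₁ + C₂x)e^(-10x). Forcing matches the repeated root (resonance), so try y_p = Ax² e^(-10x).
Substitute and solve for A: 2A = 6, so A = 3.
General solution: y = (C₁ + C₂x + 3x²)e^(-10x).


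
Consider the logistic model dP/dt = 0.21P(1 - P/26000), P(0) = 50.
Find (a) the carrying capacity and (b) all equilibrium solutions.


Logistic ODE dP/dt = 0.21P(1 - P/26000) has equilibria where dP/dt = 0, i.e. P = 0 or P = 26000.
The coefficient (1 - P/K) = 0 when P = K, identifying K = 26000 as the carrying capacity.
(a) K = 26000; (b) equilibria P = 0 and P = 26000.


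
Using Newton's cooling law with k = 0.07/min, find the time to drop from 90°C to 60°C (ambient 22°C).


From T(t) = T_a + (T₀ - T_a)e^(-kt), set T(t) = 60:
(60 - 22) / (90 - 22) = e^(-0.07t), so t = -ln(0.559)/0.07 ≈ 8.3 minutes.


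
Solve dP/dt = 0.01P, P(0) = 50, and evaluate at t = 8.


The ODE dP/dt = 0.01P has solution P(t) = P(0)e^(0.01t).
Substitute P(0) = 50 and t = 8: P(8) = 50 e^(0.08) ≈ 54.


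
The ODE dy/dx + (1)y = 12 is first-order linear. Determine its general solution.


P(x) = 1, Q(x) = 12; integrating factor μ = e^(x).
(μ y)' = 12e^(x) ⇒ μ y = 12e^(x) + C.
Divide by μ: y = 12 + Ce^(-x).


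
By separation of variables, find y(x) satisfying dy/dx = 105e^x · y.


Separate variables: dy/y = 105e^x dx.
Integrate: ln|y| = 105e^x + C₀.
Exponentiate: y = Ce^(105e^x).


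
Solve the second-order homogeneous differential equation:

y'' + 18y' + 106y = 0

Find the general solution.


Characteristic equation: r² + 18r + 106 = 0.
Discriminant is negative; roots r = -9 ± 5i (complex conjugate pair).
General solution uses e^(α x)(C₁ cos(β x) + C₂ sin(β x)): y = e^(-9x)(C₁cos(5x) + C₂sin(5x)).


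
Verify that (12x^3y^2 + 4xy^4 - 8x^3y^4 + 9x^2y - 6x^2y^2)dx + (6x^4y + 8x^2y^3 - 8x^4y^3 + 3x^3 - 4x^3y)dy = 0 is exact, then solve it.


Check exactness: ∂M/∂y = 24x^3y + 16xy^3 - 32x^3y^3 + 9x^2 - 12x^2y and ∂N/∂x = 24x^3y + 16xy^3 - 32x^3y^3 + 9x^2 - 12x^2y; equal, so the equation is exact.
Integrate M with respect to x (treating y as constant): ∫M dx = 3x^4y^2 + 2x^2y^4 - 2x^4y^4 + 3x^3y - 2x^3y^2 + h(y).
Differentiate w.r.t. y and set equal to N: all terms match, so h'(y) = 0 and h is a constant absorbed into C.
General solution: 3x^4y^2 + 2x^2y^4 - 2x^4y^4 + 3x^3y - 2x^3y^2 = C.


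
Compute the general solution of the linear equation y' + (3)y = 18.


P(x) = 3, Q(x) = 18; integrating factor μ = e^(3x).
(μ y)' = 18e^(3x) ⇒ μ y = 6e^(3x) + C.
Divide by μ: y = 6 + Ce^(-3x).


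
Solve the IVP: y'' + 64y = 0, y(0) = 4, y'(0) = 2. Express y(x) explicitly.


Characteristic roots of r² + 64 = 0 are ±8i, so y = C₁cos(8x) + C₂sin(8x).
Apply y(0) = 4: C₁ = 4. Differentiate and apply y'(0) = 2: 8·C₂ = 2, so C₂ = 1/4.
Particular solution: y = 4cos(8x) + (1/4)sin(8x).


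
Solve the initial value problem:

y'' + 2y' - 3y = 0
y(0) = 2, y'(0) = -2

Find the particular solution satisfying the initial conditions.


Characteristic roots of r² + 2r - 3 = 0 are 1, -3.
General solution y = c₁ e^(x) + c₂ e^(-3x).
Apply y(0) = 2: c₁ + c₂ = 2. Apply y'(0) = -2: 1 c₁ - 3 c₂ = -2.
Solve: c₁ = 1, c₂ = 1.
Particular solution: y = e^(x) + e^(-3x).


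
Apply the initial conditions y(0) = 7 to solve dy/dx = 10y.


General solution of y' = 10y is y = Ce^(10x).
Apply y(0) = 7: C = 7.
Particular solution: y = 7e^(10x).


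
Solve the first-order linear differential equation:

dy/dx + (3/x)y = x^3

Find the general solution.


P(x) = 3/x ⇒ μ = x^3.
(x^3 y)' = x^6 ⇒ x^3 y = x^7/(7) + C.
Solve for y: y = (1/7)x^4 + C/x^3.


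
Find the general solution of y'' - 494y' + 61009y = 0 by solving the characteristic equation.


Characteristic equation: r² - 494r + 61009 = 0, i.e. (r - 247)² = 0.
Repeated root r = 247; include an x factor for the second linearly independent solution.
General solution: y = (C₁ + C₂x)e^(247x).


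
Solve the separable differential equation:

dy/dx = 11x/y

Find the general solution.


Separate variables: y dy = 11x dx.
Integrate both sides: y²/2 = (11/2)x^2 + C₀.
Multiply by 2: y² = 11x^2 + C.


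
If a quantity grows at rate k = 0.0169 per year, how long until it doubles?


Exponential growth: P(t) = P₀ e^(0.0169t). Set P(t)/P₀ = 2: e^(0.0169t) = 2.
Solve: t = ln(2)/0.0169 ≈ 41.01 years.


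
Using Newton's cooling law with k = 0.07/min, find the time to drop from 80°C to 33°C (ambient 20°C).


From T(t) = T_a + (T₀ - T_a)e^(-kt), set T(t) = 33:
(33 - 20) / (80 - 20) = e^(-0.07t), so t = -ln(0.217)/0.07 ≈ 21.8 minutes.


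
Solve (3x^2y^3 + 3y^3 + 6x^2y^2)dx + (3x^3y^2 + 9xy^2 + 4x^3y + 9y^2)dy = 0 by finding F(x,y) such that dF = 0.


Check exactness: ∂M/∂y = 9x^2y^2 + 9y^2 + 12x^2y and ∂N/∂x = 9x^2y^2 + 9y^2 + 12x^2y; equal, so the equation is exact.
Integrate M with respect to x (treating y as constant): ∫M dx = x^3y^3 + 3xy^3 + 2x^3y^2 + h(y).
Differentiate w.r.t. y and set equal to N: the x-dependent terms already match, leaving h'(y) = 9y^2. Integrate: h(y) = 3y^3.
So F(x,y) = x^3y^3 + 3xy^3 + 2x^3y^2 + 3y^3.
General solution: x^3y^3 + 3xy^3 + 2x^3y^2 + 3y^3 = C.


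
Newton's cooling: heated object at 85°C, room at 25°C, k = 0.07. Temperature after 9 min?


Newton's law: dT/dt = -k(T - T_a) has solution T(t) = T_a + (T₀ - T_a)e^(-kt).
Plug in T_a = 25, T₀ = 85, k = 0.07, t = 9: T(9) = 25 + (60)e^(-0.63) ≈ 57.0°C.


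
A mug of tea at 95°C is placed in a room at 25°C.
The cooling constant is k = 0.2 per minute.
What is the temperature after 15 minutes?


Newton's law: dT/dt = -k(T - T_a) has solution T(t) = T_a + (T₀ - T_a)e^(-kt).
Plug in T_a = 25, T₀ = 95, k = 0.2, t = 15: T(15) = 25 + (70)e^(-3.00) ≈ 28.5°C.


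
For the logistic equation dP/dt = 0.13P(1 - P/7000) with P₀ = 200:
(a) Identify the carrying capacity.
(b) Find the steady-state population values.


Logistic ODE dP/dt = 0.13P(1 - P/7000) has equilibria where dP/dt = 0, i.e. P = 0 or P = 7000.
The coefficient (1 - P/K) = 0 when P = K, identifying K = 7000 as the carrying capacity.
(a) K = 7000; (b) equilibria P = 0 and P = 7000.


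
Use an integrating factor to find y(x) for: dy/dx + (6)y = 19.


P(x) = 6, Q(x) = 19; integrating factor μ = e^(6x).
(μ y)' = 19e^(6x) ⇒ μ y = (19/6)e^(6x) + C.
Divide by μ: y = 19/6 + Ce^(-6x).


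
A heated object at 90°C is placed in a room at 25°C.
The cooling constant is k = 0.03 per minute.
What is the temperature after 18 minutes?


Newton's law: dT/dt = -k(T - T_a) has solution T(t) = T_a + (T₀ - T_a)e^(-kt).
Plug in T_a = 25, T₀ = 90, k = 0.03, t = 18: T(18) = 25 + (65)e^(-0.54) ≈ 62.9°C.


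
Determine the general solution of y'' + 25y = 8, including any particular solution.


Homogeneous part: r² + 25 = 0 ⇒ r = ±5i, so y_h = C₁cos(5x) + C₂sin(5x).
Try constant y_p = A; plug in: 25A = 8 ⇒ A = 8/25.
General solution: y = C₁cos(5x) + C₂sin(5x) + 8/25.


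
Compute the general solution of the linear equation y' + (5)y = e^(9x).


P(x) = 5 ⇒ μ = e^(5x).
(μ y)' = e^(14x) ⇒ μ y = e^(14x)/14 + C.
Divide by μ: y = (1/14)e^(9x) + Ce^(-5x).


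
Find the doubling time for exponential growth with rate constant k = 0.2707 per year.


Exponential growth: P(t) = P₀ e^(0.2707t). Set P(t)/P₀ = 2: e^(0.2707t) = 2.
Solve: t = ln(2)/0.2707 ≈ 2.56 years.


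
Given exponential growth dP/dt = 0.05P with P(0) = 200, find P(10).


The ODE dP/dt = 0.05P has solution P(t) = P(0)e^(0.05t).
Substitute P(0) = 200 and t = 10: P(10) = 200 e^(0.50) ≈ 330.


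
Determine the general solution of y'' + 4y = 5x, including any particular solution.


Homogeneous: r² + 4 = 0 ⇒ r = ±2i, y_h = C₁cos(2x) + C₂sin(2x).
Polynomial forcing; try y_p = Ax + B. Then y_p'' + 4 y_p = 4(Ax + B) = 5x, so B = 0 and A = 5/4.
General solution: y = C₁cos(2x) + C₂sin(2x) + (5/4)x.


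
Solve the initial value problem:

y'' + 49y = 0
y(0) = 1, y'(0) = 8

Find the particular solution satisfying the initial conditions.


Characteristic roots of r² + 49 = 0 are ±7i, so y = C₁cos(7x) + C₂sin(7x).
Apply y(0) = 1: C₁ = 1. Differentiate and apply y'(0) = 8: 7·C₂ = 8, so C₂ = 8/7.
Particular solution: y = cos(7x) + (8/7)sin(7x).


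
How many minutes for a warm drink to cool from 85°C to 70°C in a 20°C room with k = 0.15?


From T(t) = T_a + (T₀ - T_a)e^(-kt), set T(t) = 70:
(70 - 20) / (85 - 20) = e^(-0.15t), so t = -ln(0.769)/0.15 ≈ 1.7 minutes.


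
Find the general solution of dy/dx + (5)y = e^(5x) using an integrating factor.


P(x) = 5 ⇒ μ = e^(5x).
(μ y)' = e^(10x) ⇒ μ y = e^(10x)/10 + C.
Divide by μ: y = (1/10)e^(5x) + Ce^(-5x).


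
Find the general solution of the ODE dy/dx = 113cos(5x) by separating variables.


g(y) = 1, so integrate directly: y = ∫ 113cos(5x) dx = (113/5)sin(5x) + C.


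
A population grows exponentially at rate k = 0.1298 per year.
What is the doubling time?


Exponential growth: P(t) = P₀ e^(0.1298t). Set P(t)/P₀ = 2: e^(0.1298t) = 2.
Solve: t = ln(2)/0.1298 ≈ 5.34 years.


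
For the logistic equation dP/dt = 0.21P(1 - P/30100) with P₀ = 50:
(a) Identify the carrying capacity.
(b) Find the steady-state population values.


Logistic ODE dP/dt = 0.21P(1 - P/30100) has equilibria where dP/dt = 0, i.e. P = 0 or P = 30100.
The coefficient (1 - P/K) = 0 when P = K, identifying K = 30100 as the carrying capacity.
(a) K = 30100; (b) equilibria P = 0 and P = 30100.


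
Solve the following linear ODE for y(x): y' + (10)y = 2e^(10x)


P(x) = 10 ⇒ μ = e^(10x).
(μ y)' = 2e^(20x) ⇒ μ y = (2/20)e^(20x) + C.
Divide by μ: y = (1/10)e^(10x) + Ce^(-10x).


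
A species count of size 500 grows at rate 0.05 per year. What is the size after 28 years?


The ODE dP/dt = 0.05P has solution P(t) = P(0)e^(0.05t).
Substitute P(0) = 500 and t = 28: P(28) = 500 e^(1.40) ≈ 2028.


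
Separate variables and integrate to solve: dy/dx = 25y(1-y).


Separate: dy/[y(1-y)] = 25 dx.
Partial fractions: 1/[y(1-y)] = 1/y + 1/(1-y).
Integrate: ln|y/(1-y)| = 25x + C₀.
Solve for y: y = 1/(1 + Ce^(-25x)).


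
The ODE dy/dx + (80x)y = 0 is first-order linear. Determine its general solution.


P(x) = 80x ⇒ μ = e^(40x²).
Q(x) = 0 so μ y is constant: y = Ce^(-40x²).


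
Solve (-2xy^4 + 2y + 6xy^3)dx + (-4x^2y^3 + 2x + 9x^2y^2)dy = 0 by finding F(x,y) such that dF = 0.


Check exactness: ∂M/∂y = -8xy^3 + 2 + 18xy^2 and ∂N/∂x = -8xy^3 + 2 + 18xy^2; equal, so the equation is exact.
Integrate M with respect to x (treating y as constant): ∫M dx = -x^2y^4 + 2xy + 3x^2y^3 + h(y).
Differentiate w.r.t. y and set equal to N: all terms match, so h'(y) = 0 and h is a constant absorbed into C.
General solution: -x^2y^4 + 2xy + 3x^2y^3 = C.


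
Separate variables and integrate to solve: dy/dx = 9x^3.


Integrate both sides with respect to x: y = ∫ 9x^3 dx = (9/4)x^4 + C.


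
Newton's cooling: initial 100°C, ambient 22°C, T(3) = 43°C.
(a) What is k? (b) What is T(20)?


Newton's law: T(t) = T_a + (T₀ - T_a)e^(-kt).
(a) Use T(3) = 43: (43 - 22)/(100 - 22) = e^(-k·3), so k = -ln(0.269)/3 ≈ 0.4374.
(b) Apply k to t = 20: T(20) = 22 + (78)e^(-8.748) ≈ 22.0°C.


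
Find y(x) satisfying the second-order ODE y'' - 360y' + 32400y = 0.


Characteristic equation: r² - 360r + 32400 = 0, i.e. (r - 180)² = 0.
Repeated root r = 180; include an x factor for the second linearly independent solution.
General solution: y = (C₁ + C₂x)e^(180x).


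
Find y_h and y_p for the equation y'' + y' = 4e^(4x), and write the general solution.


Characteristic roots of r² + r = 0 are 0, -1.
y_h = C₁ + C₂e^(-x).
Forcing exponent 4 is not a characteristic root; try y_p = Ae^(4x).
Substitute: A·(16 + (1)·4 + (0)) = A·20 = 4, so A = 1/5.
General solution: y = C₁ + C₂e^(-x) + (1/5)e^(4x).


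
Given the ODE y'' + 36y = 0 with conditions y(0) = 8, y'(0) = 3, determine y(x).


Characteristic roots of r² + 36 = 0 are ±6i, so y = C₁cos(6x) + C₂sin(6x).
Apply y(0) = 8: C₁ = 8. Differentiate and apply y'(0) = 3: 6·C₂ = 3, so C₂ = 1/2.
Particular solution: y = 8cos(6x) + (1/2)sin(6x).


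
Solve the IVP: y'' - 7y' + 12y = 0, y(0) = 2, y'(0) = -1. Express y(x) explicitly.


Characteristic roots of r² - 7r + 12 = 0 are 4, 3.
General solution y = c₁ e^(4x) + c₂ e^(3x).
Apply y(0) = 2: c₁ + c₂ = 2. Apply y'(0) = -1: 4 c₁ + 3 c₂ = -1.
Solve: c₁ = -7, c₂ = 9.
Particular solution: y = -7e^(4x) + 9e^(3x).


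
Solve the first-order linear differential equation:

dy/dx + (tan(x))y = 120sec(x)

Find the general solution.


P(x) = tan(x) ⇒ μ = e^(∫tan(x)dx) = sec(x).
(sec(x) y)' = 120sec²(x) ⇒ sec(x) y = 120tan(x) + C.
Multiply by cos(x): y = 120sin(x) + C·cos(x).


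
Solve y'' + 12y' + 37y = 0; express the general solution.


Characteristic equation: r² + 12r + 37 = 0.
Discriminant is negative; roots r = -6 ± 1i (complex conjugate pair).
General solution uses e^(α x)(C₁ cos(β x) + C₂ sin(β x)): y = e^(-6x)(C₁cos(x) + C₂sin(x)).


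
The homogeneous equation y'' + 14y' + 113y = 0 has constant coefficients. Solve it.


Characteristic equation: r² + 14r + 113 = 0.
Discriminant is negative; roots r = -7 ± 8i (complex conjugate pair).
General solution uses e^(α x)(C₁ cos(β x) + C₂ sin(β x)): y = e^(-7x)(C₁cos(8x) + C₂sin(8x)).


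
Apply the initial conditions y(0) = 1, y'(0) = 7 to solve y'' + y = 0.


Characteristic roots of r² + 1 = 0 are ±1i, so y = C₁cos(x) + C₂sin(x).
Apply y(0) = 1: C₁ = 1. Differentiate and apply y'(0) = 7: 1·C₂ = 7, so C₂ = 7.
Particular solution: y = cos(x) + 7sin(x).


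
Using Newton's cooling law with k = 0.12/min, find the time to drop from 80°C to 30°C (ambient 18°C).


From T(t) = T_a + (T₀ - T_a)e^(-kt), set T(t) = 30:
(30 - 18) / (80 - 18) = e^(-0.12t), so t = -ln(0.194)/0.12 ≈ 13.7 minutes.


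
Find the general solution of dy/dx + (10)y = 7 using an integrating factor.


P(x) = 10, Q(x) = 7; integrating factor μ = e^(10x).
(μ y)' = 7e^(10x) ⇒ μ y = (7/10)e^(10x) + C.
Divide by μ: y = 7/10 + Ce^(-10x).


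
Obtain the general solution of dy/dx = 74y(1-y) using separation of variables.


Separate: dy/[y(1-y)] = 74 dx.
Partial fractions: 1/[y(1-y)] = 1/y + 1/(1-y).
Integrate: ln|y/(1-y)| = 74x + C₀.
Solve for y: y = 1/(1 + Ce^(-74x)).


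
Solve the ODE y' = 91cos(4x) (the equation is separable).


g(y) = 1, so integrate directly: y = ∫ 91cos(4x) dx = (91/4)sin(4x) + C.


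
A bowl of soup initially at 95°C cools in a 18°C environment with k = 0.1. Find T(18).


Newton's law: dT/dt = -k(T - T_a) has solution T(t) = T_a + (T₀ - T_a)e^(-kt).
Plug in T_a = 18, T₀ = 95, k = 0.1, t = 18: T(18) = 18 + (77)e^(-1.80) ≈ 30.7°C.


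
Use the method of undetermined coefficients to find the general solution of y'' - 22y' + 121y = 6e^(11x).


Characteristic polynomial (r - 11)² = 0; repeated root r = 11.
y_h = (C₁ + C₂x)e^(11x). Forcing matches the repeated root (resonance), so try y_p = Ax² e^(11x).
Substitute and solve for A: 2A = 6, so A = 3.
General solution: y = (C₁ + C₂x + 3x²)e^(11x).


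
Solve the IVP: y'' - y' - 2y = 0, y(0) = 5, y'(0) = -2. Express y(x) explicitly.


Characteristic roots of r² - r - 2 = 0 are 2, -1.
General solution y = c₁ e^(2x) + c₂ e^(-x).
Apply y(0) = 5: c₁ + c₂ = 5. Apply y'(0) = -2: 2 c₁ - 1 c₂ = -2.
Solve: c₁ = 1, c₂ = 4.
Particular solution: y = e^(2x) + 4e^(-x).


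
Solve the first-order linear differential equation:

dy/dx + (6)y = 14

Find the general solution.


P(x) = 6, Q(x) = 14; integrating factor μ = e^(6x).
(μ y)' = 14e^(6x) ⇒ μ y = (7/3)e^(6x) + C.
Divide by μ: y = 7/3 + Ce^(-6x).


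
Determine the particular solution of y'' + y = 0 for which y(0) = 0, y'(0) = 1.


Characteristic roots of r² + 1 = 0 are ±1i, so y = C₁cos(x) + C₂sin(x).
Apply y(0) = 0: C₁ = 0. Differentiate and apply y'(0) = 1: 1·C₂ = 1, so C₂ = 1.
Particular solution: y = sin(x).


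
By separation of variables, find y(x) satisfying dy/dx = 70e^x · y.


Separate variables: dy/y = 70e^x dx.
Integrate: ln|y| = 70e^x + C₀.
Exponentiate: y = Ce^(70e^x).


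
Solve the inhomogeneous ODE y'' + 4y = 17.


Homogeneous part: r² + 4 = 0 ⇒ r = ±2i, so y_h = C₁cos(2x) + C₂sin(2x).
Try constant y_p = A; plug in: 4A = 17 ⇒ A = 17/4.
General solution: y = C₁cos(2x) + C₂sin(2x) + 17/4.


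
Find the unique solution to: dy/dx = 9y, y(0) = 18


General solution of y' = 9y is y = Ce^(9x).
Apply y(0) = 18: C = 18.
Particular solution: y = 18e^(9x).


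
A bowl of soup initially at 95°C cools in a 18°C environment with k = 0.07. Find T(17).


Newton's law: dT/dt = -k(T - T_a) has solution T(t) = T_a + (T₀ - T_a)e^(-kt).
Plug in T_a = 18, T₀ = 95, k = 0.07, t = 17: T(17) = 18 + (77)e^(-1.19) ≈ 41.4°C.


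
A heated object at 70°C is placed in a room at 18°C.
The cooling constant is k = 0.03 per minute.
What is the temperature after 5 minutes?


Newton's law: dT/dt = -k(T - T_a) has solution T(t) = T_a + (T₀ - T_a)e^(-kt).
Plug in T_a = 18, T₀ = 70, k = 0.03, t = 5: T(5) = 18 + (52)e^(-0.15) ≈ 62.8°C.


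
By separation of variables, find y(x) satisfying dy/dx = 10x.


Integrate both sides with respect to x: y = ∫ 10x dx = 5x^2 + C.


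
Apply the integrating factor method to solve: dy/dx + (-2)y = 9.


P(x) = -2 ⇒ μ = e^(-2x).
(μ y)' = 9e^(-2x) ⇒ μ y = -(9/2)e^(-2x) + C.
Divide by μ: y = -9/2 + Ce^(2x).


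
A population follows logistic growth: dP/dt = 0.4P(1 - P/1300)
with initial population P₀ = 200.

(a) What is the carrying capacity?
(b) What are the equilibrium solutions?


Logistic ODE dP/dt = 0.4P(1 - P/1300) has equilibria where dP/dt = 0, i.e. P = 0 or P = 1300.
The coefficient (1 - P/K) = 0 when P = K, identifying K = 1300 as the carrying capacity.
(a) K = 1300; (b) equilibria P = 0 and P = 1300.


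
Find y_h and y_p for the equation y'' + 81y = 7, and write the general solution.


Homogeneous part: r² + 81 = 0 ⇒ r = ±9i, so y_h = C₁cos(9x) + C₂sin(9x).
Try constant y_p = A; plug in: 81A = 7 ⇒ A = 7/81.
General solution: y = C₁cos(9x) + C₂sin(9x) + 7/81.


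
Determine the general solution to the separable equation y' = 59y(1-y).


Separate: dy/[y(1-y)] = 59 dx.
Partial fractions: 1/[y(1-y)] = 1/y + 1/(1-y).
Integrate: ln|y/(1-y)| = 59x + C₀.
Solve for y: y = 1/(1 + Ce^(-59x)).


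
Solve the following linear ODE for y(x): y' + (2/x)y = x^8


P(x) = 2/x ⇒ μ = x^2.
(x^2 y)' = x^2·x^8 = x^10.
Integrate: x^2 y = x^11/(11) + C.
Solve for y: y = (1/11)x^9 + C/x^2.


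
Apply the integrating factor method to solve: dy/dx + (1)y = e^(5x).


P(x) = 1 ⇒ μ = e^(x).
(μ y)' = e^(6x) ⇒ μ y = e^(6x)/6 + C.
Divide by μ: y = (1/6)e^(5x) + Ce^(-x).


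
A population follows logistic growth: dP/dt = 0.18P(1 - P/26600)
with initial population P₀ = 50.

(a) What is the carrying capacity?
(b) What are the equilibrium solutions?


Logistic ODE dP/dt = 0.18P(1 - P/26600) has equilibria where dP/dt = 0, i.e. P = 0 or P = 26600.
The coefficient (1 - P/K) = 0 when P = K, identifying K = 26600 as the carrying capacity.
(a) K = 26600; (b) equilibria P = 0 and P = 26600.


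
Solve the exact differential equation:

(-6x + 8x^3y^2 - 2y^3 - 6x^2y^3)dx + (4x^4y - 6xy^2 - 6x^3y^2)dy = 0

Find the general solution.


Check exactness: ∂M/∂y = 16x^3y - 6y^2 - 18x^2y^2 and ∂N/∂x = 16x^3y - 6y^2 - 18x^2y^2; equal, so the equation is exact.
Integrate M with respect to x (treating y as constant): ∫M dx = -3x^2 + 2x^4y^2 - 2xy^3 - 2x^3y^3 + h(y).
Differentiate w.r.t. y and set equal to N: all terms match, so h'(y) = 0 and h is a constant absorbed into C.
General solution: -3x^2 + 2x^4y^2 - 2xy^3 - 2x^3y^3 = C.


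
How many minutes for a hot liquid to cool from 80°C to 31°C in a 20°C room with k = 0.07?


From T(t) = T_a + (T₀ - T_a)e^(-kt), set T(t) = 31:
(31 - 20) / (80 - 20) = e^(-0.07t), so t = -ln(0.183)/0.07 ≈ 24.2 minutes.


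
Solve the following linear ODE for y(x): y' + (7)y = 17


P(x) = 7, Q(x) = 17; integrating factor μ = e^(7x).
(μ y)' = 17e^(7x) ⇒ μ y = (17/7)e^(7x) + C.
Divide by μ: y = 17/7 + Ce^(-7x).


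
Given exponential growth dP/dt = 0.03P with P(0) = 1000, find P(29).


The ODE dP/dt = 0.03P has solution P(t) = P(0)e^(0.03t).
Substitute P(0) = 1000 and t = 29: P(29) = 1000 e^(0.87) ≈ 2387.


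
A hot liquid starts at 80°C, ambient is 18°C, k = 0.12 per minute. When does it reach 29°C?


From T(t) = T_a + (T₀ - T_a)e^(-kt), set T(t) = 29:
(29 - 18) / (80 - 18) = e^(-0.12t), so t = -ln(0.177)/0.12 ≈ 14.4 minutes.


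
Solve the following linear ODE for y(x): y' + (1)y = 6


P(x) = 1, Q(x) = 6; integrating factor μ = e^(x).
(μ y)' = 6e^(x) ⇒ μ y = 6e^(x) + C.
Divide by μ: y = 6 + Ce^(-x).


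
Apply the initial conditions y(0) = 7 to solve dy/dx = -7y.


General solution of y' = -7y is y = Ce^(-7x).
Apply y(0) = 7: C = 7.
Particular solution: y = 7e^(-7x).


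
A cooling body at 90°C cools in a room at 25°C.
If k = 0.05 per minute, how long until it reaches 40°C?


From T(t) = T_a + (T₀ - T_a)e^(-kt), set T(t) = 40:
(40 - 25) / (90 - 25) = e^(-0.05t), so t = -ln(0.231)/0.05 ≈ 29.3 minutes.


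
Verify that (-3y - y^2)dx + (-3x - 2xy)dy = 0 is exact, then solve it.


Check exactness: ∂M/∂y = -3 - 2y and ∂N/∂x = -3 - 2y; equal, so the equation is exact.
Integrate M with respect to x (treating y as constant): ∫M dx = -3xy - xy^2 + h(y).
Differentiate w.r.t. y and set equal to N: all terms match, so h'(y) = 0 and h is a constant absorbed into C.
General solution: -3xy - xy^2 = C.


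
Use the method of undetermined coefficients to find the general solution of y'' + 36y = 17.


Homogeneous part: r² + 36 = 0 ⇒ r = ±6i, so y_h = C₁cos(6x) + C₂sin(6x).
Try constant y_p = A; plug in: 36A = 17 ⇒ A = 17/36.
General solution: y = C₁cos(6x) + C₂sin(6x) + 17/36.


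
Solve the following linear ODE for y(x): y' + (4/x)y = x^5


P(x) = 4/x ⇒ μ = x^4.
(x^4 y)' = x^4·x^5 = x^9.
Integrate: x^4 y = x^10/(10) + C.
Solve for y: y = (1/10)x^6 + C/x^4.


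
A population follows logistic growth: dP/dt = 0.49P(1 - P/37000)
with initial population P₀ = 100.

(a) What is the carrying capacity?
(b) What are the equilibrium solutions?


Logistic ODE dP/dt = 0.49P(1 - P/37000) has equilibria where dP/dt = 0, i.e. P = 0 or P = 37000.
The coefficient (1 - P/K) = 0 when P = K, identifying K = 37000 as the carrying capacity.
(a) K = 37000; (b) equilibria P = 0 and P = 37000.


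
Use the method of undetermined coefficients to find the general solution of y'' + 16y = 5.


Homogeneous part: r² + 16 = 0 ⇒ r = ±4i, so y_h = C₁cos(4x) + C₂sin(4x).
Try constant y_p = A; plug in: 16A = 5 ⇒ A = 5/16.
General solution: y = C₁cos(4x) + C₂sin(4x) + 5/16.


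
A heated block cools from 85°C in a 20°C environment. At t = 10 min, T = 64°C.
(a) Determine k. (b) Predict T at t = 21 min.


Newton's law: T(t) = T_a + (T₀ - T_a)e^(-kt).
(a) Use T(10) = 64: (64 - 20)/(85 - 20) = e^(-k·10), so k = -ln(0.677)/10 ≈ 0.0390.
(b) Apply k to t = 21: T(21) = 20 + (65)e^(-0.819) ≈ 48.6°C.


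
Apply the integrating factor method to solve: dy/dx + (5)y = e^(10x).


P(x) = 5 ⇒ μ = e^(5x).
(μ y)' = e^(15x) ⇒ μ y = e^(15x)/15 + C.
Divide by μ: y = (1/15)e^(10x) + Ce^(-5x).


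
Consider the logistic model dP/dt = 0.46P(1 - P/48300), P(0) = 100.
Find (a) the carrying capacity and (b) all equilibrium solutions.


Logistic ODE dP/dt = 0.46P(1 - P/48300) has equilibria where dP/dt = 0, i.e. P = 0 or P = 48300.
The coefficient (1 - P/K) = 0 when P = K, identifying K = 48300 as the carrying capacity.
(a) K = 48300; (b) equilibria P = 0 and P = 48300.


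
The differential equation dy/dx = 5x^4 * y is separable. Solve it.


Separate variables: dy/y = 5x^4 dx.
Integrate: ln|y| = x^5 + C₀.
Exponentiate: y = Ce^(x^5).


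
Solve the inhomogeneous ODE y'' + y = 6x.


Homogeneous: r² + 1 = 0 ⇒ r = ±1i, y_h = C₁cos(x) + C₂sin(x).
Polynomial forcing; try y_p = Ax + B. Then y_p'' + 1 y_p = 1(Ax + B) = 6x, so B = 0 and A = 6.
General solution: y = C₁cos(x) + C₂sin(x) + 6x.


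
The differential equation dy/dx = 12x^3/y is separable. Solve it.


Separate variables: y dy = 12x^3 dx.
Integrate both sides: y²/2 = 3x^4 + C₀.
Multiply by 2: y² = 6x^4 + C.


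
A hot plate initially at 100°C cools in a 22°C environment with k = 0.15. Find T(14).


Newton's law: dT/dt = -k(T - T_a) has solution T(t) = T_a + (T₀ - T_a)e^(-kt).
Plug in T_a = 22, T₀ = 100, k = 0.15, t = 14: T(14) = 22 + (78)e^(-2.10) ≈ 31.6°C.


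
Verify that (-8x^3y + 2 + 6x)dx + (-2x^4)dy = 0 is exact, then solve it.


Check exactness: ∂M/∂y = -8x^3 and ∂N/∂x = -8x^3; equal, so the equation is exact.
Integrate M with respect to x (treating y as constant): ∫M dx = -2x^4y + 2x + 3x^2 + h(y).
Differentiate w.r.t. y and set equal to N: all terms match, so h'(y) = 0 and h is a constant absorbed into C.
General solution: -2x^4y + 2x + 3x^2 = C.


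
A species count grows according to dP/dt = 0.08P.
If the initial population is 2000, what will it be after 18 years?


The ODE dP/dt = 0.08P has solution P(t) = P(0)e^(0.08t).
Substitute P(0) = 2000 and t = 18: P(18) = 2000 e^(1.44) ≈ 8441.


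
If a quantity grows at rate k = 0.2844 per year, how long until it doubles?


Exponential growth: P(t) = P₀ e^(0.2844t). Set P(t)/P₀ = 2: e^(0.2844t) = 2.
Solve: t = ln(2)/0.2844 ≈ 2.44 years.


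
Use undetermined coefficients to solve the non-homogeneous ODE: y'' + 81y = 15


Homogeneous part: r² + 81 = 0 ⇒ r = ±9i, so y_h = C₁cos(9x) + C₂sin(9x).
Try constant y_p = A; plug in: 81A = 15 ⇒ A = 5/27.
General solution: y = C₁cos(9x) + C₂sin(9x) + 5/27.


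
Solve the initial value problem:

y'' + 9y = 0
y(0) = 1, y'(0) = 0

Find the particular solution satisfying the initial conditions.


Characteristic roots of r² + 9 = 0 are ±3i, so y = C₁cos(3x) + C₂sin(3x).
Apply y(0) = 1: C₁ = 1. Differentiate and apply y'(0) = 0: 3·C₂ = 0, so C₂ = 0.
Particular solution: y = cos(3x).


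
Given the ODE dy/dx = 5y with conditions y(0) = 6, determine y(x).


General solution of y' = 5y is y = Ce^(5x).
Apply y(0) = 6: C = 6.
Particular solution: y = 6e^(5x).


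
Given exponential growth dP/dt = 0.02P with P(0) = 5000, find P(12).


The ODE dP/dt = 0.02P has solution P(t) = P(0)e^(0.02t).
Substitute P(0) = 5000 and t = 12: P(12) = 5000 e^(0.24) ≈ 6356.


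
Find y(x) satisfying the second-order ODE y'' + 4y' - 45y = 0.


Characteristic equation: r² + 4r - 45 = 0.
Factor: (r + 9)(r - 5) = 0 ⇒ r = -9, 5 (distinct real).
General solution: y = C₁e^(-9x) + C₂e^(5x).


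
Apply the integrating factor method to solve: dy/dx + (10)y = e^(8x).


P(x) = 10 ⇒ μ = e^(10x).
(μ y)' = e^(18x) ⇒ μ y = e^(18x)/18 + C.
Divide by μ: y = (1/18)e^(8x) + Ce^(-10x).


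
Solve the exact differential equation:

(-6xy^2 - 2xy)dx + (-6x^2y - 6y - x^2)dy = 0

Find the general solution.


Check exactness: ∂M/∂y = -12xy - 2x and ∂N/∂x = -12xy - 2x; equal, so the equation is exact.
Integrate M with respect to x (treating y as constant): ∫M dx = -3x^2y^2 - x^2y + h(y).
Differentiate w.r.t. y and set equal to N: the x-dependent terms already match, leaving h'(y) = -6y. Integrate: h(y) = -3y^2.
So F(x,y) = -3x^2y^2 - 3y^2 - x^2y.
General solution: -3x^2y^2 - 3y^2 - x^2y = C.


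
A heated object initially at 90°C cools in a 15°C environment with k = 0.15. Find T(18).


Newton's law: dT/dt = -k(T - T_a) has solution T(t) = T_a + (T₀ - T_a)e^(-kt).
Plug in T_a = 15, T₀ = 90, k = 0.15, t = 18: T(18) = 15 + (75)e^(-2.70) ≈ 20.0°C.


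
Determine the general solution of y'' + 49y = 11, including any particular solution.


Homogeneous part: r² + 49 = 0 ⇒ r = ±7i, so y_h = C₁cos(7x) + C₂sin(7x).
Try constant y_p = A; plug in: 49A = 11 ⇒ A = 11/49.
General solution: y = C₁cos(7x) + C₂sin(7x) + 11/49.


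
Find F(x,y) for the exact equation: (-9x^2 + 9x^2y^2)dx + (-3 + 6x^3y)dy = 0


Check exactness: ∂M/∂y = 18x^2y and ∂N/∂x = 18x^2y; equal, so the equation is exact.
Integrate M with respect to x (treating y as constant): ∫M dx = -3x^3 + 3x^3y^2 + h(y).
Differentiate w.r.t. y and set equal to N: the x-dependent terms already match, leaving h'(y) = -3. Integrate: h(y) = -3y.
So F(x,y) = -3y - 3x^3 + 3x^3y^2.
General solution: -3y - 3x^3 + 3x^3y^2 = C.


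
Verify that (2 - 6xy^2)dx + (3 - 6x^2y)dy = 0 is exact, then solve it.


Check exactness: ∂M/∂y = -12xy and ∂N/∂x = -12xy; equal, so the equation is exact.
Integrate M with respect to x (treating y as constant): ∫M dx = 2x - 3x^2y^2 + h(y).
Differentiate w.r.t. y and set equal to N: the x-dependent terms already match, leaving h'(y) = 3. Integrate: h(y) = 3y.
So F(x,y) = 2x + 3y - 3x^2y^2.
General solution: 2x + 3y - 3x^2y^2 = C.


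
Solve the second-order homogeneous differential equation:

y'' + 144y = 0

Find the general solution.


Characteristic equation: r² + 144 = 0.
Discriminant is negative; roots r = 0 ± 12i (complex conjugate pair).
General solution uses e^(α x)(C₁ cos(β x) + C₂ sin(β x)): y = C₁cos(12x) + C₂sin(12x).


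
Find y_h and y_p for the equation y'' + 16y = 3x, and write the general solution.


Homogeneous: r² + 16 = 0 ⇒ r = ±4i, y_h = C₁cos(4x) + C₂sin(4x).
Polynomial forcing; try y_p = Ax + B. Then y_p'' + 16 y_p = 16(Ax + B) = 3x, so B = 0 and A = 3/16.
General solution: y = C₁cos(4x) + C₂sin(4x) + (3/16)x.


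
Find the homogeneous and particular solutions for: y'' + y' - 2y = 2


Characteristic roots of r² + r - 2 = 0 are -2, 1.
y_h = C₁e^(-2x) + C₂e^(x).
Forcing exponent 0 is not a characteristic root; try y_p = A.
Substitute: A·(0 + (1)·0 + (-2)) = A·-2 = 2, so A = -1.
General solution: y = C₁e^(-2x) + C₂e^(x) - 1.


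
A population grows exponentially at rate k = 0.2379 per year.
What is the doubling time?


Exponential growth: P(t) = P₀ e^(0.2379t). Set P(t)/P₀ = 2: e^(0.2379t) = 2.
Solve: t = ln(2)/0.2379 ≈ 2.91 years.


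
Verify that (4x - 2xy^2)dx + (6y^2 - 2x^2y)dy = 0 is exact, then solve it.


Check exactness: ∂M/∂y = -4xy and ∂N/∂x = -4xy; equal, so the equation is exact.
Integrate M with respect to x (treating y as constant): ∫M dx = 2x^2 - x^2y^2 + h(y).
Differentiate w.r.t. y and set equal to N: the x-dependent terms already match, leaving h'(y) = 6y^2. Integrate: h(y) = 2y^3.
So F(x,y) = 2y^3 + 2x^2 - x^2y^2.
General solution: 2y^3 + 2x^2 - x^2y^2 = C.


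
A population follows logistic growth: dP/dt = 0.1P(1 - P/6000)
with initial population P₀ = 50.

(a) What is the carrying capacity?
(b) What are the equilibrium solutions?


Logistic ODE dP/dt = 0.1P(1 - P/6000) has equilibria where dP/dt = 0, i.e. P = 0 or P = 6000.
The coefficient (1 - P/K) = 0 when P = K, identifying K = 6000 as the carrying capacity.
(a) K = 6000; (b) equilibria P = 0 and P = 6000.


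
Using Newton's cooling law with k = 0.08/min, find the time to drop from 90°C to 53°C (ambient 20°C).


From T(t) = T_a + (T₀ - T_a)e^(-kt), set T(t) = 53:
(53 - 20) / (90 - 20) = e^(-0.08t), so t = -ln(0.471)/0.08 ≈ 9.4 minutes.


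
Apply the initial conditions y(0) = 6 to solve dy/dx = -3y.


General solution of y' = -3y is y = Ce^(-3x).
Apply y(0) = 6: C = 6.
Particular solution: y = 6e^(-3x).


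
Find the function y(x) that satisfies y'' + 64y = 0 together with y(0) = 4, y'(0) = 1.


Characteristic roots of r² + 64 = 0 are ±8i, so y = C₁cos(8x) + C₂sin(8x).
Apply y(0) = 4: C₁ = 4. Differentiate and apply y'(0) = 1: 8·C₂ = 1, so C₂ = 1/8.
Particular solution: y = 4cos(8x) + (1/8)sin(8x).


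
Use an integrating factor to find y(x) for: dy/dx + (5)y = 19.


P(x) = 5, Q(x) = 19; integrating factor μ = e^(5x).
(μ y)' = 19e^(5x) ⇒ μ y = (19/5)e^(5x) + C.
Divide by μ: y = 19/5 + Ce^(-5x).


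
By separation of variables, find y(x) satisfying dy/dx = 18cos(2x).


g(y) = 1, so integrate directly: y = ∫ 18cos(2x) dx = 9sin(2x) + C.


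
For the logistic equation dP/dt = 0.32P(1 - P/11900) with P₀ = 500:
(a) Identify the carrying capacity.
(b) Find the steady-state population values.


Logistic ODE dP/dt = 0.32P(1 - P/11900) has equilibria where dP/dt = 0, i.e. P = 0 or P = 11900.
The coefficient (1 - P/K) = 0 when P = K, identifying K = 11900 as the carrying capacity.
(a) K = 11900; (b) equilibria P = 0 and P = 11900.
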